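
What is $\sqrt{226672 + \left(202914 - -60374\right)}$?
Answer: $6 \sqrt{13610} \approx 699.97$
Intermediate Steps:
$\sqrt{226672 + \left(202914 - -60374\right)} = \sqrt{226672 + \left(202914 + 60374\right)} = \sqrt{226672 + 263288} = \sqrt{489960} = 6 \sqrt{13610}$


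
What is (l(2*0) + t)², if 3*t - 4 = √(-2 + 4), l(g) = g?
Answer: (4 + √2)²/9 ≈ 3.2571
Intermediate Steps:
t = 4/3 + √2/3 (t = 4/3 + √(-2 + 4)/3 = 4/3 + √2/3 ≈ 1.8047)
(l(2*0) + t)² = (2*0 + (4/3 + √2/3))² = (0 + (4/3 + √2/3))² = (4/3 + √2/3)²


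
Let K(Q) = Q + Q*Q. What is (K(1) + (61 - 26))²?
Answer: 1369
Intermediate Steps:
K(Q) = Q + Q²
(K(1) + (61 - 26))² = (1*(1 + 1) + (61 - 26))² = (1*2 + 35)² = (2 + 35)² = 37² = 1369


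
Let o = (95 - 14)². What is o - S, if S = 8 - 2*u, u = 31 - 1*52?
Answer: 6511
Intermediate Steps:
u = -21 (u = 31 - 52 = -21)
S = 50 (S = 8 - 2*(-21) = 8 + 42 = 50)
o = 6561 (o = 81² = 6561)
o - S = 6561 - 1*50 = 6561 - 50 = 6511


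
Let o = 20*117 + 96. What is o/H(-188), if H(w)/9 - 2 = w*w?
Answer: 406/53019 ≈ 0.0076576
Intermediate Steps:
H(w) = 18 + 9*w² (H(w) = 18 + 9*(w*w) = 18 + 9*w²)
o = 2436 (o = 2340 + 96 = 2436)
o/H(-188) = 2436/(18 + 9*(-188)²) = 2436/(18 + 9*35344) = 2436/(18 + 318096) = 2436/318114 = 2436*(1/318114) = 406/53019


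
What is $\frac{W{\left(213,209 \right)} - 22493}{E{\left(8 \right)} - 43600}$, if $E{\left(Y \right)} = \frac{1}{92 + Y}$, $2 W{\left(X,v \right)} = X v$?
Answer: $\frac{3350}{622857} \approx 0.0053784$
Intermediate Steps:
$W{\left(X,v \right)} = \frac{X v}{2}$
$\frac{W{\left(213,209 \right)} - 22493}{E{\left(8 \right)} - 43600} = \frac{\frac{1}{2} \cdot 213 \cdot 209 - 22493}{\frac{1}{92 + 8} - 43600} = \frac{\frac{44517}{2} - 22493}{\frac{1}{100} - 43600} = - \frac{469}{2 \left(\frac{1}{100} - 43600\right)} = - \frac{469}{2 \left(- \frac{4359999}{100}\right)} = \left(- \frac{469}{2}\right) \left(- \frac{100}{4359999}\right) = \frac{3350}{622857}$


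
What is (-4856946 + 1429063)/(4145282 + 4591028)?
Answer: -3427883/8736310 ≈ -0.39237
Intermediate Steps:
(-4856946 + 1429063)/(4145282 + 4591028) = -3427883/8736310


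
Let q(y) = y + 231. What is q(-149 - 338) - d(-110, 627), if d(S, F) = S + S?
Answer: -36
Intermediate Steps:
d(S, F) = 2*S
q(y) = 231 + y
q(-149 - 338) - d(-110, 627) = (231 + (-149 - 338)) - 2*(-110) = (231 - 487) - 1*(-220) = -256 + 220 = -36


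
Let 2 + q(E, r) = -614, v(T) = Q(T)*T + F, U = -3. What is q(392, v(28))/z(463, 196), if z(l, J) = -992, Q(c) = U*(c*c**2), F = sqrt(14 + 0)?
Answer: 77/124 ≈ 0.62097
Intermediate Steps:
F = sqrt(14) ≈ 3.7417
Q(c) = -3*c**3 (Q(c) = -3*c*c**2 = -3*c**3)
v(T) = sqrt(14) - 3*T**4 (v(T) = (-3*T**3)*T + sqrt(14) = -3*T**4 + sqrt(14) = sqrt(14) - 3*T**4)
q(E, r) = -616 (q(E, r) = -2 - 614 = -616)
q(392, v(28))/z(463, 196) = -616/(-992) = -616*(-1/992) = 77/124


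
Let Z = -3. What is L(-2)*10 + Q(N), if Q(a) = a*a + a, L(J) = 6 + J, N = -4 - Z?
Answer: 40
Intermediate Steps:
N = -1 (N = -4 - 1*(-3) = -4 + 3 = -1)
Q(a) = a + a**2 (Q(a) = a**2 + a = a + a**2)
L(-2)*10 + Q(N) = (6 - 2)*10 - (1 - 1) = 4*10 - 1*0 = 40 + 0 = 40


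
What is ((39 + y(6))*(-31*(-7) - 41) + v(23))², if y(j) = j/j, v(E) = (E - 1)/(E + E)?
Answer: 26221648761/529 ≈ 4.9568e+7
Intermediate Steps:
v(E) = (-1 + E)/(2*E) (v(E) = (-1 + E)/((2*E)) = (-1 + E)*(1/(2*E)) = (-1 + E)/(2*E))
y(j) = 1
((39 + y(6))*(-31*(-7) - 41) + v(23))² = ((39 + 1)*(-31*(-7) - 41) + (½)*(-1 + 23)/23)² = (40*(217 - 41) + (½)*(1/23)*22)² = (40*176 + 11/23)² = (7040 + 11/23)² = (161931/23)² = 26221648761/529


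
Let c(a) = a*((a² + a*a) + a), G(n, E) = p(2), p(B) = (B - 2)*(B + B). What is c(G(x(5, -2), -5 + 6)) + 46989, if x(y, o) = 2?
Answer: 46989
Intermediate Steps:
p(B) = 2*B*(-2 + B) (p(B) = (-2 + B)*(2*B) = 2*B*(-2 + B))
G(n, E) = 0 (G(n, E) = 2*2*(-2 + 2) = 2*2*0 = 0)
c(a) = a*(a + 2*a²) (c(a) = a*((a² + a²) + a) = a*(2*a² + a) = a*(a + 2*a²))
c(G(x(5, -2), -5 + 6)) + 46989 = 0²*(1 + 2*0) + 46989 = 0*(1 + 0) + 46989 = 0*1 + 46989 = 0 + 46989 = 46989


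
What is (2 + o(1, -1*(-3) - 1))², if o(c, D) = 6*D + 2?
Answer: 256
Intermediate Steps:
o(c, D) = 2 + 6*D
(2 + o(1, -1*(-3) - 1))² = (2 + (2 + 6*(-1*(-3) - 1)))² = (2 + (2 + 6*(3 - 1)))² = (2 + (2 + 6*2))² = (2 + (2 + 12))² = (2 + 14)² = 16² = 256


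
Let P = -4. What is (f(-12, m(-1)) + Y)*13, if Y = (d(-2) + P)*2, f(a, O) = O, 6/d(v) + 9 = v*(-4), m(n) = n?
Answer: -273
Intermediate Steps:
d(v) = 6/(-9 - 4*v) (d(v) = 6/(-9 + v*(-4)) = 6/(-9 - 4*v))
Y = -20 (Y = (-6/(9 + 4*(-2)) - 4)*2 = (-6/(9 - 8) - 4)*2 = (-6/1 - 4)*2 = (-6*1 - 4)*2 = (-6 - 4)*2 = -10*2 = -20)
(f(-12, m(-1)) + Y)*13 = (-1 - 20)*13 = -21*13 = -273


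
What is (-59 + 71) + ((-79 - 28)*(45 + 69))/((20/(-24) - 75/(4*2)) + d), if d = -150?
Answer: 338892/3845 ≈ 88.138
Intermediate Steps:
(-59 + 71) + ((-79 - 28)*(45 + 69))/((20/(-24) - 75/(4*2)) + d) = (-59 + 71) + ((-79 - 28)*(45 + 69))/((20/(-24) - 75/(4*2)) - 150) = 12 + (-107*114)/((20*(-1/24) - 75/8) - 150) = 12 - 12198/((-5/6 - 75*1/8) - 150) = 12 - 12198/((-5/6 - 75/8) - 150) = 12 - 12198/(-245/24 - 150) = 12 - 12198/(-3845/24) = 12 - 24/3845*(-12198) = 12 + 292752/3845 = 338892/3845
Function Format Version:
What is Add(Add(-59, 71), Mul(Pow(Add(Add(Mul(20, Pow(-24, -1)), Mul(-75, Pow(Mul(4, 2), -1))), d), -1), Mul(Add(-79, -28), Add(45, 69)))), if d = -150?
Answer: Rational(338892, 3845) ≈ 88.138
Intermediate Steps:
Add(Add(-59, 71), Mul(Pow(Add(Add(Mul(20, Pow(-24, -1)), Mul(-75, Pow(Mul(4, 2), -1))), d), -1), Mul(Add(-79, -28), Add(45, 69)))) = Add(Add(-59, 71), Mul(Pow(Add(Add(Mul(20, Pow(-24, -1)), Mul(-75, Pow(Mul(4, 2), -1))), -150), -1), Mul(Add(-79, -28), Add(45, 69)))) = Add(12, Mul(Pow(Add(Add(Mul(20, Rational(-1, 24)), Mul(-75, Pow(8, -1))), -150), -1), Mul(-107, 114))) = Add(12, Mul(Pow(Add(Add(Rational(-5, 6), Mul(-75, Rational(1, 8))), -150), -1), -12198)) = Add(12, Mul(Pow(Add(Add(Rational(-5, 6), Rational(-75, 8)), -150), -1), -12198)) = Add(12, Mul(Pow(Add(Rational(-245, 24), -150), -1), -12198)) = Add(12, Mul(Pow(Rational(-3845, 24), -1), -12198)) = Add(12, Mul(Rational(-24, 3845), -12198)) = Add(12, Rational(292752, 3845)) = Rational(338892, 3845)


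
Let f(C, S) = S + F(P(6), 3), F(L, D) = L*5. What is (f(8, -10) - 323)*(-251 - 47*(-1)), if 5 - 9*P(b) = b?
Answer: 204136/3 ≈ 68045.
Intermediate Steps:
P(b) = 5/9 - b/9
F(L, D) = 5*L
f(C, S) = -5/9 + S (f(C, S) = S + 5*(5/9 - ⅑*6) = S + 5*(5/9 - ⅔) = S + 5*(-⅑) = S - 5/9 = -5/9 + S)
(f(8, -10) - 323)*(-251 - 47*(-1)) = ((-5/9 - 10) - 323)*(-251 - 47*(-1)) = (-95/9 - 323)*(-251 + 47) = -3002/9*(-204) = 204136/3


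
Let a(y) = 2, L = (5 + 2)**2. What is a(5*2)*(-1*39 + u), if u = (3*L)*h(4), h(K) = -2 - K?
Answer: -1842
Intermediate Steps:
L = 49 (L = 7**2 = 49)
u = -882 (u = (3*49)*(-2 - 1*4) = 147*(-2 - 4) = 147*(-6) = -882)
a(5*2)*(-1*39 + u) = 2*(-1*39 - 882) = 2*(-39 - 882) = 2*(-921) = -1842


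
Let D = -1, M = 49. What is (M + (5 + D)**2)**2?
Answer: 4225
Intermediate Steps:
(M + (5 + D)**2)**2 = (49 + (5 - 1)**2)**2 = (49 + 4**2)**2 = (49 + 16)**2 = 65**2 = 4225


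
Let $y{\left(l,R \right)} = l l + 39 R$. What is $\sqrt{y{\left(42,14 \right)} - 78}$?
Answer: $6 \sqrt{62} \approx 47.244$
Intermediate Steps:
$y{\left(l,R \right)} = l^{2} + 39 R$
$\sqrt{y{\left(42,14 \right)} - 78} = \sqrt{\left(42^{2} + 39 \cdot 14\right) - 78} = \sqrt{\left(1764 + 546\right) - 78} = \sqrt{2310 - 78} = \sqrt{2232} = 6 \sqrt{62}$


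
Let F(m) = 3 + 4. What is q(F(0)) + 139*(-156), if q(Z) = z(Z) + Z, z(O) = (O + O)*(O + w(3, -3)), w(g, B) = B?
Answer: -21621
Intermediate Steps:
F(m) = 7
z(O) = 2*O*(-3 + O) (z(O) = (O + O)*(O - 3) = (2*O)*(-3 + O) = 2*O*(-3 + O))
q(Z) = Z + 2*Z*(-3 + Z) (q(Z) = 2*Z*(-3 + Z) + Z = Z + 2*Z*(-3 + Z))
q(F(0)) + 139*(-156) = 7*(-5 + 2*7) + 139*(-156) = 7*(-5 + 14) - 21684 = 7*9 - 21684 = 63 - 21684 = -21621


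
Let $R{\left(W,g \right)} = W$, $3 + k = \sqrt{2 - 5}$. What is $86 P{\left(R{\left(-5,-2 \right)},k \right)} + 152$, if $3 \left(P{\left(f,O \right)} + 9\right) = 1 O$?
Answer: $-708 + \frac{86 i \sqrt{3}}{3} \approx -708.0 + 49.652 i$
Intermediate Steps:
$k = -3 + i \sqrt{3}$ ($k = -3 + \sqrt{2 - 5} = -3 + \sqrt{-3} = -3 + i \sqrt{3} \approx -3.0 + 1.732 i$)
$P{\left(f,O \right)} = -9 + \frac{O}{3}$ ($P{\left(f,O \right)} = -9 + \frac{1 O}{3} = -9 + \frac{O}{3}$)
$86 P{\left(R{\left(-5,-2 \right)},k \right)} + 152 = 86 \left(-9 + \frac{-3 + i \sqrt{3}}{3}\right) + 152 = 86 \left(-9 - \left(1 - \frac{i \sqrt{3}}{3}\right)\right) + 152 = 86 \left(-10 + \frac{i \sqrt{3}}{3}\right) + 152 = \left(-860 + \frac{86 i \sqrt{3}}{3}\right) + 152 = -708 + \frac{86 i \sqrt{3}}{3}$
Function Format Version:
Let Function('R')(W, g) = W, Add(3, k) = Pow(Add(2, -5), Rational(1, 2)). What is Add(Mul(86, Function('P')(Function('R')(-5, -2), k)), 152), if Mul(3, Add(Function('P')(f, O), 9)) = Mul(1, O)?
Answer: Add(-708, Mul(Rational(86, 3), I, Pow(3, Rational(1, 2)))) ≈ Add(-708.00, Mul(49.652, I))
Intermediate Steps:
k = Add(-3, Mul(I, Pow(3, Rational(1, 2)))) (k = Add(-3, Pow(Add(2, -5), Rational(1, 2))) = Add(-3, Pow(-3, Rational(1, 2))) = Add(-3, Mul(I, Pow(3, Rational(1, 2)))) ≈ Add(-3.0000, Mul(1.7320, I)))
Function('P')(f, O) = Add(-9, Mul(Rational(1, 3), O)) (Function('P')(f, O) = Add(-9, Mul(Rational(1, 3), Mul(1, O))) = Add(-9, Mul(Rational(1, 3), O)))
Add(Mul(86, Function('P')(Function('R')(-5, -2), k)), 152) = Add(Mul(86, Add(-9, Mul(Rational(1, 3), Add(-3, Mul(I, Pow(3, Rational(1, 2))))))), 152) = Add(Mul(86, Add(-9, Add(-1, Mul(Rational(1, 3), I, Pow(3, Rational(1, 2)))))), 152) = Add(Mul(86, Add(-10, Mul(Rational(1, 3), I, Pow(3, Rational(1, 2))))), 152) = Add(Add(-860, Mul(Rational(86, 3), I, Pow(3, Rational(1, 2)))), 152) = Add(-708, Mul(Rational(86, 3), I, Pow(3, Rational(1, 2))))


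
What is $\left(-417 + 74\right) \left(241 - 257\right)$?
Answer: $5488$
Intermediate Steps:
$\left(-417 + 74\right) \left(241 - 257\right) = \left(-343\right) \left(-16\right) = 5488$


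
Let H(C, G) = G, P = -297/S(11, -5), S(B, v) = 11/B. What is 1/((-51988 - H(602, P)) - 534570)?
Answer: -1/586261 ≈ -1.7057e-6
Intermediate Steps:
P = -297 (P = -297/1 = -297*1 = -297)
1/((-51988 - H(602, P)) - 534570) = 1/((-51988 - 1*(-297)) - 534570) = 1/((-51988 + 297) - 534570) = 1/(-51691 - 534570) = 1/(-586261) = -1/586261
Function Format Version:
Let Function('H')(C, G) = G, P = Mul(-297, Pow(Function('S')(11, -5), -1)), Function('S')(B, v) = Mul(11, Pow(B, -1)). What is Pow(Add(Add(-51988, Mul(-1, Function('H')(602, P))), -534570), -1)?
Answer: Rational(-1, 586261) ≈ -1.7057e-6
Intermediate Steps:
P = -297 (P = Mul(-297, Pow(Mul(11, Pow(11, -1)), -1)) = Mul(-297, Pow(Mul(11, Rational(1, 11)), -1)) = Mul(-297, Pow(1, -1)) = Mul(-297, 1) = -297)
Pow(Add(Add(-51988, Mul(-1, Function('H')(602, P))), -534570), -1) = Pow(Add(Add(-51988, Mul(-1, -297)), -534570), -1) = Pow(Add(Add(-51988, 297), -534570), -1) = Pow(Add(-51691, -534570), -1) = Pow(-586261, -1) = Rational(-1, 586261)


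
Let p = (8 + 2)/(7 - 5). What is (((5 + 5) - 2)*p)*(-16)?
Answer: -640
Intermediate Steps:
p = 5 (p = 10/2 = 10*(½) = 5)
(((5 + 5) - 2)*p)*(-16) = (((5 + 5) - 2)*5)*(-16) = ((10 - 2)*5)*(-16) = (8*5)*(-16) = 40*(-16) = -640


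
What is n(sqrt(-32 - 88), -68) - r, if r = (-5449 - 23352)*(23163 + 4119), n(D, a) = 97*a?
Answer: 785742286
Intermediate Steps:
r = -785748882 (r = -28801*27282 = -785748882)
n(sqrt(-32 - 88), -68) - r = 97*(-68) - 1*(-785748882) = -6596 + 785748882 = 785742286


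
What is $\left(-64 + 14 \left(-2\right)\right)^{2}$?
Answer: $8464$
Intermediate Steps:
$\left(-64 + 14 \left(-2\right)\right)^{2} = \left(-64 - 28\right)^{2} = \left(-92\right)^{2} = 8464$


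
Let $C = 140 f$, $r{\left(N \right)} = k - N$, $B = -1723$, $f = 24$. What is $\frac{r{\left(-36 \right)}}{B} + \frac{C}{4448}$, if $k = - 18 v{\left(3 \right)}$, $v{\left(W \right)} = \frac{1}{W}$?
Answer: $\frac{176745}{239497} \approx 0.73798$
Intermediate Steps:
$k = -6$ ($k = - \frac{18}{3} = \left(-18\right) \frac{1}{3} = -6$)
$r{\left(N \right)} = -6 - N$
$C = 3360$ ($C = 140 \cdot 24 = 3360$)
$\frac{r{\left(-36 \right)}}{B} + \frac{C}{4448} = \frac{-6 - -36}{-1723} + \frac{3360}{4448} = \left(-6 + 36\right) \left(- \frac{1}{1723}\right) + 3360 \cdot \frac{1}{4448} = 30 \left(- \frac{1}{1723}\right) + \frac{105}{139} = - \frac{30}{1723} + \frac{105}{139} = \frac{176745}{239497}$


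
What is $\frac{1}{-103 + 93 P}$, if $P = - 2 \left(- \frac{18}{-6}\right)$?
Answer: $- \frac{1}{661} \approx -0.0015129$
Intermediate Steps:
$P = -6$ ($P = - 2 \left(\left(-18\right) \left(- \frac{1}{6}\right)\right) = \left(-2\right) 3 = -6$)
$\frac{1}{-103 + 93 P} = \frac{1}{-103 + 93 \left(-6\right)} = \frac{1}{-103 - 558} = \frac{1}{-661} = - \frac{1}{661}$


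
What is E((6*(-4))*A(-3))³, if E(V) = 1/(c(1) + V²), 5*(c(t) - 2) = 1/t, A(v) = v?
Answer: 125/17436439029491 ≈ 7.1689e-12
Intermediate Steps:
c(t) = 2 + 1/(5*t) (c(t) = 2 + (1/t)/5 = 2 + 1/(5*t))
E(V) = 1/(11/5 + V²) (E(V) = 1/((2 + (⅕)/1) + V²) = 1/((2 + (⅕)*1) + V²) = 1/((2 + ⅕) + V²) = 1/(11/5 + V²))
E((6*(-4))*A(-3))³ = (5/(11 + 5*((6*(-4))*(-3))²))³ = (5/(11 + 5*(-24*(-3))²))³ = (5/(11 + 5*72²))³ = (5/(11 + 5*5184))³ = (5/(11 + 25920))³ = (5/25931)³ = 125/17436439029491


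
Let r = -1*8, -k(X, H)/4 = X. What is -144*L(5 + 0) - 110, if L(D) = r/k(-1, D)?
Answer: 178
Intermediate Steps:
k(X, H) = -4*X
r = -8
L(D) = -2 (L(D) = -8/((-4*(-1))) = -8/4 = -8*1/4 = -2)
-144*L(5 + 0) - 110 = -144*(-2) - 110 = 288 - 110 = 178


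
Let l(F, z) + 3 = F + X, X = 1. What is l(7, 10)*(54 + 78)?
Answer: 660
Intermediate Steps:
l(F, z) = -2 + F (l(F, z) = -3 + (F + 1) = -3 + (1 + F) = -2 + F)
l(7, 10)*(54 + 78) = (-2 + 7)*(54 + 78) = 5*132 = 660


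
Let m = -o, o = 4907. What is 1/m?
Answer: -1/4907 ≈ -0.00020379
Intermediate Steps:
m = -4907 (m = -1*4907 = -4907)
1/m = 1/(-4907) = -1/4907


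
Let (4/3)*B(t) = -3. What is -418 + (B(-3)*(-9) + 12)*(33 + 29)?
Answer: 3163/2 ≈ 1581.5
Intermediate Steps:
B(t) = -9/4 (B(t) = (3/4)*(-3) = -9/4)
-418 + (B(-3)*(-9) + 12)*(33 + 29) = -418 + (-9/4*(-9) + 12)*(33 + 29) = -418 + (81/4 + 12)*62 = -418 + (129/4)*62 = -418 + 3999/2 = 3163/2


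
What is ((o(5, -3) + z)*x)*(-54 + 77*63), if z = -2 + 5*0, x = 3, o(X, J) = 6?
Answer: 57564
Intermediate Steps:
z = -2 (z = -2 + 0 = -2)
((o(5, -3) + z)*x)*(-54 + 77*63) = ((6 - 2)*3)*(-54 + 77*63) = (4*3)*(-54 + 4851) = 12*4797 = 57564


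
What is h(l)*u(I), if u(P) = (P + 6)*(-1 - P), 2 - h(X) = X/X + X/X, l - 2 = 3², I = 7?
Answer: 0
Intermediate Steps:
l = 11 (l = 2 + 3² = 2 + 9 = 11)
h(X) = 0 (h(X) = 2 - (X/X + X/X) = 2 - (1 + 1) = 2 - 1*2 = 2 - 2 = 0)
u(P) = (-1 - P)*(6 + P) (u(P) = (6 + P)*(-1 - P) = (-1 - P)*(6 + P))
h(l)*u(I) = 0*(-6 - 1*7² - 7*7) = 0*(-6 - 1*49 - 49) = 0*(-6 - 49 - 49) = 0*(-104) = 0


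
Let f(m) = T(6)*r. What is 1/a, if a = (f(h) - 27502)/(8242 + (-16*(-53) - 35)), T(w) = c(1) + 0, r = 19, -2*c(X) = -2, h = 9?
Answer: -9055/27483 ≈ -0.32948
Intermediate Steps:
c(X) = 1 (c(X) = -½*(-2) = 1)
T(w) = 1 (T(w) = 1 + 0 = 1)
f(m) = 19 (f(m) = 1*19 = 19)
a = -27483/9055 (a = (19 - 27502)/(8242 + (-16*(-53) - 35)) = -27483/(8242 + (848 - 35)) = -27483/(8242 + 813) = -27483/9055 ≈ -3.0351)
1/a = 1/(-27483/9055) = -9055/27483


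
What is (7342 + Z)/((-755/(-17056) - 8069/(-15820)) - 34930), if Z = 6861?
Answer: -958084385440/2356217454159 ≈ -0.40662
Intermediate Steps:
(7342 + Z)/((-755/(-17056) - 8069/(-15820)) - 34930) = (7342 + 6861)/((-755/(-17056) - 8069/(-15820)) - 34930) = 14203/((-755*(-1/17056) - 8069*(-1/15820)) - 34930) = 14203/((755/17056 + 8069/15820) - 34930) = 14203/(37392241/67456480 - 34930) = 14203/(-2356217454159/67456480) = 14203*(-67456480/2356217454159) = -958084385440/2356217454159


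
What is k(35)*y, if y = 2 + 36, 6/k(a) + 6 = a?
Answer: 228/29 ≈ 7.8621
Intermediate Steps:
k(a) = 6/(-6 + a)
y = 38
k(35)*y = (6/(-6 + 35))*38 = (6/29)*38 = 228/29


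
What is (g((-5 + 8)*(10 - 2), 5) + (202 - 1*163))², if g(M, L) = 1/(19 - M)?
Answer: 37636/25 ≈ 1505.4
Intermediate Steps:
(g((-5 + 8)*(10 - 2), 5) + (202 - 1*163))² = (-1/(-19 + (-5 + 8)*(10 - 2)) + (202 - 1*163))² = (-1/(-19 + 3*8) + (202 - 163))² = (-1/(-19 + 24) + 39)² = (-1/5 + 39)² = (-1*⅕ + 39)² = (-⅕ + 39)² = (194/5)² = 37636/25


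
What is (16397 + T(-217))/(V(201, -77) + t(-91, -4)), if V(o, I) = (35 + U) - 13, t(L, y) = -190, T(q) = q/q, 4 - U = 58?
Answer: -2733/37 ≈ -73.865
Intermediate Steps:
U = -54 (U = 4 - 1*58 = 4 - 58 = -54)
T(q) = 1
V(o, I) = -32 (V(o, I) = (35 - 54) - 13 = -19 - 13 = -32)
(16397 + T(-217))/(V(201, -77) + t(-91, -4)) = (16397 + 1)/(-32 - 190) = 16398/(-222) = 16398*(-1/222) = -2733/37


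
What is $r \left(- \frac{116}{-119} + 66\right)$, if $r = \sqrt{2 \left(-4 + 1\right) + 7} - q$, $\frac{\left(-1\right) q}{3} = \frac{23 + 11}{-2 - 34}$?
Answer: $- \frac{43835}{357} \approx -122.79$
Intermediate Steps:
$q = \frac{17}{6}$ ($q = - 3 \frac{23 + 11}{-2 - 34} = - 3 \frac{34}{-36} = - 3 \cdot 34 \left(- \frac{1}{36}\right) = \left(-3\right) \left(- \frac{17}{18}\right) = \frac{17}{6} \approx 2.8333$)
$r = - \frac{11}{6}$ ($r = \sqrt{2 \left(-4 + 1\right) + 7} - \frac{17}{6} = \sqrt{2 \left(-3\right) + 7} - \frac{17}{6} = \sqrt{-6 + 7} - \frac{17}{6} = \sqrt{1} - \frac{17}{6} = 1 - \frac{17}{6} = - \frac{11}{6} \approx -1.8333$)
$r \left(- \frac{116}{-119} + 66\right) = - \frac{11 \left(- \frac{116}{-119} + 66\right)}{6} = - \frac{11 \left(\left(-116\right) \left(- \frac{1}{119}\right) + 66\right)}{6} = - \frac{11 \left(\frac{116}{119} + 66\right)}{6} = \left(- \frac{11}{6}\right) \frac{7970}{119} = - \frac{43835}{357}$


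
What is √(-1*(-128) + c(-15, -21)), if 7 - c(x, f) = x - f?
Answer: √129 ≈ 11.358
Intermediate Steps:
c(x, f) = 7 + f - x (c(x, f) = 7 - (x - f) = 7 + (f - x) = 7 + f - x)
√(-1*(-128) + c(-15, -21)) = √(-1*(-128) + (7 - 21 - 1*(-15))) = √(128 + (7 - 21 + 15)) = √(128 + 1) = √129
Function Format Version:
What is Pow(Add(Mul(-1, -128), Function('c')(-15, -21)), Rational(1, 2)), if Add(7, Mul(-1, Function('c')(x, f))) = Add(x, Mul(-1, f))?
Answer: Pow(129, Rational(1, 2)) ≈ 11.358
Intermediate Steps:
Function('c')(x, f) = Add(7, f, Mul(-1, x)) (Function('c')(x, f) = Add(7, Mul(-1, Add(x, Mul(-1, f)))) = Add(7, Add(f, Mul(-1, x))) = Add(7, f, Mul(-1, x)))
Pow(Add(Mul(-1, -128), Function('c')(-15, -21)), Rational(1, 2)) = Pow(Add(Mul(-1, -128), Add(7, -21, Mul(-1, -15))), Rational(1, 2)) = Pow(Add(128, Add(7, -21, 15)), Rational(1, 2)) = Pow(Add(128, 1), Rational(1, 2)) = Pow(129, Rational(1, 2))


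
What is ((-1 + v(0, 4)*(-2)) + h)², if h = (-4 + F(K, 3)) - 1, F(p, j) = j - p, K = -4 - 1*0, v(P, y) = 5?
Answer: 81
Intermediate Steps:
K = -4 (K = -4 + 0 = -4)
h = 2 (h = (-4 + (3 - 1*(-4))) - 1 = (-4 + (3 + 4)) - 1 = (-4 + 7) - 1 = 3 - 1 = 2)
((-1 + v(0, 4)*(-2)) + h)² = ((-1 + 5*(-2)) + 2)² = ((-1 - 10) + 2)² = (-11 + 2)² = (-9)² = 81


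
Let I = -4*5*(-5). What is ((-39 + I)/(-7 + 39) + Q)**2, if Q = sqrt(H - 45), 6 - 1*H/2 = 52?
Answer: -136567/1024 + 61*I*sqrt(137)/16 ≈ -133.37 + 44.624*I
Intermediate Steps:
H = -92 (H = 12 - 2*52 = 12 - 104 = -92)
I = 100 (I = -20*(-5) = 100)
Q = I*sqrt(137) (Q = sqrt(-92 - 45) = sqrt(-137) = I*sqrt(137) ≈ 11.705*I)
((-39 + I)/(-7 + 39) + Q)**2 = ((-39 + 100)/(-7 + 39) + I*sqrt(137))**2 = (61/32 + I*sqrt(137))**2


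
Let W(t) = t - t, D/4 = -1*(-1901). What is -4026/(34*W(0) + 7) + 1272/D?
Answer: -7651200/13307 ≈ -574.98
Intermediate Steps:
D = 7604 (D = 4*(-1*(-1901)) = 4*1901 = 7604)
W(t) = 0
-4026/(34*W(0) + 7) + 1272/D = -4026/(34*0 + 7) + 1272/7604 = -4026/(0 + 7) + 1272*(1/7604) = -4026/7 + 318/1901 = -7651200/13307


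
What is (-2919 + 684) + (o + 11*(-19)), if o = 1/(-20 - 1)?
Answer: -51325/21 ≈ -2444.0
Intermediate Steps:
o = -1/21 (o = 1/(-21) = -1/21 ≈ -0.047619)
(-2919 + 684) + (o + 11*(-19)) = (-2919 + 684) + (-1/21 + 11*(-19)) = -2235 + (-1/21 - 209) = -2235 - 4390/21 = -51325/21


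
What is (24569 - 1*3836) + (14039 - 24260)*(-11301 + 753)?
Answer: 107831841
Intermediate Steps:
(24569 - 1*3836) + (14039 - 24260)*(-11301 + 753) = (24569 - 3836) - 10221*(-10548) = 20733 + 107811108 = 107831841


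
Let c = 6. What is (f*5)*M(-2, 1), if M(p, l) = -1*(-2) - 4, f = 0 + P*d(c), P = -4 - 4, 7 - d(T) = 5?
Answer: 160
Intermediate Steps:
d(T) = 2 (d(T) = 7 - 1*5 = 7 - 5 = 2)
P = -8
f = -16 (f = 0 - 8*2 = 0 - 16 = -16)
M(p, l) = -2 (M(p, l) = 2 - 4 = -2)
(f*5)*M(-2, 1) = -16*5*(-2) = -80*(-2) = 160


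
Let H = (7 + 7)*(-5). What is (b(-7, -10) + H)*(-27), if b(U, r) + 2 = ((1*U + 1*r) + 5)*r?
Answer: -1296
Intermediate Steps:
H = -70 (H = 14*(-5) = -70)
b(U, r) = -2 + r*(5 + U + r) (b(U, r) = -2 + ((1*U + 1*r) + 5)*r = -2 + ((U + r) + 5)*r = -2 + (5 + U + r)*r = -2 + r*(5 + U + r))
(b(-7, -10) + H)*(-27) = ((-2 + (-10)² + 5*(-10) - 7*(-10)) - 70)*(-27) = ((-2 + 100 - 50 + 70) - 70)*(-27) = (118 - 70)*(-27) = 48*(-27) = -1296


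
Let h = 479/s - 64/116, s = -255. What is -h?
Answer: 17971/7395 ≈ 2.4302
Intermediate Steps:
h = -17971/7395 (h = 479/(-255) - 64/116 = 479*(-1/255) - 64*1/116 = -479/255 - 16/29 = -17971/7395 ≈ -2.4302)
-h = -1*(-17971/7395) = 17971/7395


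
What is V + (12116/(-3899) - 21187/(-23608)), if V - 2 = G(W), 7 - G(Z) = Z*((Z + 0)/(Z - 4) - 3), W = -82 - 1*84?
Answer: -2575017684179/7824045320 ≈ -329.12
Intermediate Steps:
W = -166 (W = -82 - 84 = -166)
G(Z) = 7 - Z*(-3 + Z/(-4 + Z)) (G(Z) = 7 - Z*((Z + 0)/(Z - 4) - 3) = 7 - Z*(Z/(-4 + Z) - 3) = 7 - Z*(-3 + Z/(-4 + Z)))
V = -27787/85 (V = 2 + (-28 - 5*(-166) + 2*(-166)²)/(-4 - 166) = 2 + (-28 + 830 + 2*27556)/(-170) = 2 - (-28 + 830 + 55112)/170 = 2 - 1/170*55914 = 2 - 27957/85 = -27787/85 ≈ -326.91)
V + (12116/(-3899) - 21187/(-23608)) = -27787/85 + (12116/(-3899) - 21187/(-23608)) = -27787/85 + (12116*(-1/3899) - 21187*(-1/23608)) = -27787/85 + (-12116/3899 + 21187/23608) = -27787/85 - 203426415/92047592 = -2575017684179/7824045320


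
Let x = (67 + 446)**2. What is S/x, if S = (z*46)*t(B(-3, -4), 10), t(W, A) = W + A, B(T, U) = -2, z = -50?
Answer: -18400/263169 ≈ -0.069917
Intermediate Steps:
t(W, A) = A + W
S = -18400 (S = (-50*46)*(10 - 2) = -2300*8 = -18400)
x = 263169 (x = 513**2 = 263169)
S/x = -18400/263169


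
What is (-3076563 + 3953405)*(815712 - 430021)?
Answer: 338190067822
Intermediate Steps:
(-3076563 + 3953405)*(815712 - 430021) = 876842*385691 = 338190067822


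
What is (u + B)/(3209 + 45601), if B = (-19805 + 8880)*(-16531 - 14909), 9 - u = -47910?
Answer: 114509973/16270 ≈ 7038.1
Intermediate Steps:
u = 47919 (u = 9 - 1*(-47910) = 9 + 47910 = 47919)
B = 343482000 (B = -10925*(-31440) = 343482000)
(u + B)/(3209 + 45601) = (47919 + 343482000)/(3209 + 45601) = 343529919/48810 = 343529919*(1/48810) = 114509973/16270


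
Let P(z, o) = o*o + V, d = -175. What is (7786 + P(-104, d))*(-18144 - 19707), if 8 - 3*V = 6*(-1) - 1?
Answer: -1454084016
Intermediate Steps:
V = 5 (V = 8/3 - (6*(-1) - 1)/3 = 8/3 - (-6 - 1)/3 = 8/3 - 1/3*(-7) = 8/3 + 7/3 = 5)
P(z, o) = 5 + o**2 (P(z, o) = o*o + 5 = o**2 + 5 = 5 + o**2)
(7786 + P(-104, d))*(-18144 - 19707) = (7786 + (5 + (-175)**2))*(-18144 - 19707) = (7786 + (5 + 30625))*(-37851) = (7786 + 30630)*(-37851) = 38416*(-37851) = -1454084016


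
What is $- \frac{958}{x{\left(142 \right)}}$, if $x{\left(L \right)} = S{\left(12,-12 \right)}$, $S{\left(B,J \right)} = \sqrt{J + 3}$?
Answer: $\frac{958 i}{3} \approx 319.33 i$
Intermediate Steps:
$S{\left(B,J \right)} = \sqrt{3 + J}$
$x{\left(L \right)} = 3 i$ ($x{\left(L \right)} = \sqrt{3 - 12} = \sqrt{-9} = 3 i$)
$- \frac{958}{x{\left(142 \right)}} = - \frac{958}{3 i} = - 958 \left(- \frac{i}{3}\right) = \frac{958 i}{3}$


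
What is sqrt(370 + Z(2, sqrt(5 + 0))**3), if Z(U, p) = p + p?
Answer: sqrt(370 + 40*sqrt(5)) ≈ 21.435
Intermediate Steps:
Z(U, p) = 2*p
sqrt(370 + Z(2, sqrt(5 + 0))**3) = sqrt(370 + (2*sqrt(5 + 0))**3) = sqrt(370 + (2*sqrt(5))**3) = sqrt(370 + 40*sqrt(5))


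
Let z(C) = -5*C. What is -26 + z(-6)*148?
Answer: 4414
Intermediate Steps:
-26 + z(-6)*148 = -26 - 5*(-6)*148 = -26 + 30*148 = -26 + 4440 = 4414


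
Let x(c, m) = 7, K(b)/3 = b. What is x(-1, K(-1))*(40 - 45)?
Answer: -35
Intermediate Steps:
K(b) = 3*b
x(-1, K(-1))*(40 - 45) = 7*(40 - 45) = 7*(-5) = -35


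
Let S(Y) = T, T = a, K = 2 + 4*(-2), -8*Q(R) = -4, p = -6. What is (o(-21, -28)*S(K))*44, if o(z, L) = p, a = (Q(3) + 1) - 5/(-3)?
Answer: -836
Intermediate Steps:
Q(R) = ½ (Q(R) = -⅛*(-4) = ½)
K = -6 (K = 2 - 8 = -6)
a = 19/6 (a = (½ + 1) - 5/(-3) = 3/2 - 5*(-⅓) = 3/2 + 5/3 = 19/6 ≈ 3.1667)
o(z, L) = -6
T = 19/6 ≈ 3.1667
S(Y) = 19/6
(o(-21, -28)*S(K))*44 = -6*19/6*44 = -19*44 = -836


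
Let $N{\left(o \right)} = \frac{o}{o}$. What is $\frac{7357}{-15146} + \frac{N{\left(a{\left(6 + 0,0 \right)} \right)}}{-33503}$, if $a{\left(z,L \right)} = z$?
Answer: $- \frac{246496717}{507436438} \approx -0.48577$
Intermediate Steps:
$N{\left(o \right)} = 1$
$\frac{7357}{-15146} + \frac{N{\left(a{\left(6 + 0,0 \right)} \right)}}{-33503} = \frac{7357}{-15146} + 1 \frac{1}{-33503} = 7357 \left(- \frac{1}{15146}\right) + 1 \left(- \frac{1}{33503}\right) = - \frac{7357}{15146} - \frac{1}{33503} = - \frac{246496717}{507436438}$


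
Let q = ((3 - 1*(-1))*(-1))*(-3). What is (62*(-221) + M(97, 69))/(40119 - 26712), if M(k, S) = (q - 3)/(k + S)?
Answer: -2274523/2225562 ≈ -1.0220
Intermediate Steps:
q = 12 (q = ((3 + 1)*(-1))*(-3) = (4*(-1))*(-3) = -4*(-3) = 12)
M(k, S) = 9/(S + k) (M(k, S) = (12 - 3)/(k + S) = 9/(S + k))
(62*(-221) + M(97, 69))/(40119 - 26712) = (62*(-221) + 9/(69 + 97))/(40119 - 26712) = (-13702 + 9/166)/13407 = (-13702 + 9*(1/166))*(1/13407) = (-13702 + 9/166)*(1/13407) = -2274523/166*1/13407 = -2274523/2225562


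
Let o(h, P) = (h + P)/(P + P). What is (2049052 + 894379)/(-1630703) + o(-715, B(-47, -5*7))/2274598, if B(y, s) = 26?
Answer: -26780575490211/14836775129576 ≈ -1.8050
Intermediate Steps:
o(h, P) = (P + h)/(2*P) (o(h, P) = (P + h)/((2*P)) = (P + h)*(1/(2*P)) = (P + h)/(2*P))
(2049052 + 894379)/(-1630703) + o(-715, B(-47, -5*7))/2274598 = (2049052 + 894379)/(-1630703) + ((½)*(26 - 715)/26)/2274598 = 2943431*(-1/1630703) + ((½)*(1/26)*(-689))*(1/2274598) = -2943431/1630703 - 53/4*1/2274598 = -2943431/1630703 - 53/9098392 = -26780575490211/14836775129576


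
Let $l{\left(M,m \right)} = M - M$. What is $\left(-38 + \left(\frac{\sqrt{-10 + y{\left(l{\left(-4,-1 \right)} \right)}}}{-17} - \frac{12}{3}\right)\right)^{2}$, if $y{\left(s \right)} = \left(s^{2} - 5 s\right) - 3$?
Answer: $\frac{\left(714 + i \sqrt{13}\right)^{2}}{289} \approx 1764.0 + 17.816 i$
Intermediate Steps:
$l{\left(M,m \right)} = 0$
$y{\left(s \right)} = -3 + s^{2} - 5 s$
$\left(-38 + \left(\frac{\sqrt{-10 + y{\left(l{\left(-4,-1 \right)} \right)}}}{-17} - \frac{12}{3}\right)\right)^{2} = \left(-38 + \left(\frac{\sqrt{-10 - \left(3 - 0^{2}\right)}}{-17} - \frac{12}{3}\right)\right)^{2} = \left(-38 + \left(\sqrt{-10 + \left(-3 + 0 + 0\right)} \left(- \frac{1}{17}\right) - 4\right)\right)^{2} = \left(-38 - \left(4 - \sqrt{-10 - 3} \left(- \frac{1}{17}\right)\right)\right)^{2} = \left(-38 - \left(4 - \sqrt{-13} \left(- \frac{1}{17}\right)\right)\right)^{2} = \left(-38 - \left(4 - i \sqrt{13} \left(- \frac{1}{17}\right)\right)\right)^{2} = \left(-38 - \left(4 + \frac{i \sqrt{13}}{17}\right)\right)^{2} = \left(-42 - \frac{i \sqrt{13}}{17}\right)^{2}$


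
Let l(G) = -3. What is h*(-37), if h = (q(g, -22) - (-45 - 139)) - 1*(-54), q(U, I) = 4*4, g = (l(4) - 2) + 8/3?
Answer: -9398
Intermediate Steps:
g = -7/3 (g = (-3 - 2) + 8/3 = -5 + 8*(⅓) = -5 + 8/3 = -7/3 ≈ -2.3333)
q(U, I) = 16
h = 254 (h = (16 - (-45 - 139)) - 1*(-54) = (16 - 1*(-184)) + 54 = (16 + 184) + 54 = 200 + 54 = 254)
h*(-37) = 254*(-37) = -9398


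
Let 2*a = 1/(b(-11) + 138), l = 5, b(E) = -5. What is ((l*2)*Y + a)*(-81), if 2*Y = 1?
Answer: -107811/266 ≈ -405.30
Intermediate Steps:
Y = ½ (Y = (½)*1 = ½ ≈ 0.50000)
a = 1/266 (a = 1/(2*(-5 + 138)) = (½)/133 = (½)*(1/133) = 1/266 ≈ 0.0037594)
((l*2)*Y + a)*(-81) = ((5*2)*(½) + 1/266)*(-81) = (10*(½) + 1/266)*(-81) = (5 + 1/266)*(-81) = (1331/266)*(-81) = -107811/266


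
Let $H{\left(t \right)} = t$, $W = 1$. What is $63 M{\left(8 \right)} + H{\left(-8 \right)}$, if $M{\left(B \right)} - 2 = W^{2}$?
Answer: $181$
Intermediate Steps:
$M{\left(B \right)} = 3$ ($M{\left(B \right)} = 2 + 1^{2} = 2 + 1 = 3$)
$63 M{\left(8 \right)} + H{\left(-8 \right)} = 63 \cdot 3 - 8 = 189 - 8 = 181$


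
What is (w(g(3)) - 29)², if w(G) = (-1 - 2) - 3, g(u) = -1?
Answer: 1225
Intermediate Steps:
w(G) = -6 (w(G) = -3 - 3 = -6)
(w(g(3)) - 29)² = (-6 - 29)² = (-35)² = 1225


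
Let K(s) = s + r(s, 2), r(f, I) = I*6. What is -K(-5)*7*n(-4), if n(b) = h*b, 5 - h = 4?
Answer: 196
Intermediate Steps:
h = 1 (h = 5 - 1*4 = 5 - 4 = 1)
n(b) = b (n(b) = 1*b = b)
r(f, I) = 6*I
K(s) = 12 + s (K(s) = s + 6*2 = s + 12 = 12 + s)
-K(-5)*7*n(-4) = -(12 - 5)*7*(-4) = -7*7*(-4) = -49*(-4) = -1*(-196) = 196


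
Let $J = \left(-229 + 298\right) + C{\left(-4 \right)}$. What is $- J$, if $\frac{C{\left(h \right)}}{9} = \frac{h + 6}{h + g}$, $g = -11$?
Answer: $- \frac{339}{5} \approx -67.8$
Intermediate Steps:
$C{\left(h \right)} = \frac{9 \left(6 + h\right)}{-11 + h}$ ($C{\left(h \right)} = 9 \frac{h + 6}{h - 11} = 9 \frac{6 + h}{-11 + h} = \frac{9 \left(6 + h\right)}{-11 + h}$)
$J = \frac{339}{5}$ ($J = \left(-229 + 298\right) + \frac{9 \left(6 - 4\right)}{-11 - 4} = 69 + 9 \frac{1}{-15} \cdot 2 = 69 + 9 \left(- \frac{1}{15}\right) 2 = 69 - \frac{6}{5} = \frac{339}{5} \approx 67.8$)
$- J = \left(-1\right) \frac{339}{5} = - \frac{339}{5}$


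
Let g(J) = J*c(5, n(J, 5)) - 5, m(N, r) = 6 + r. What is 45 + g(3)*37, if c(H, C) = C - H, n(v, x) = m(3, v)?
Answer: 304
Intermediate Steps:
n(v, x) = 6 + v
g(J) = -5 + J*(1 + J) (g(J) = J*((6 + J) - 1*5) - 5 = J*((6 + J) - 5) - 5 = J*(1 + J) - 5 = -5 + J*(1 + J))
45 + g(3)*37 = 45 + (-5 + 3*(1 + 3))*37 = 45 + (-5 + 3*4)*37 = 45 + (-5 + 12)*37 = 45 + 7*37 = 45 + 259 = 304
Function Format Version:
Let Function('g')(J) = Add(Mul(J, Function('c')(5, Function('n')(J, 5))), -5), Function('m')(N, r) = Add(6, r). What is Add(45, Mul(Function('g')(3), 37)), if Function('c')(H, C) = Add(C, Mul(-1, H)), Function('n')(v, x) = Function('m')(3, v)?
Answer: 304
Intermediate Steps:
Function('n')(v, x) = Add(6, v)
Function('g')(J) = Add(-5, Mul(J, Add(1, J))) (Function('g')(J) = Add(Mul(J, Add(Add(6, J), Mul(-1, 5))), -5) = Add(Mul(J, Add(Add(6, J), -5)), -5) = Add(Mul(J, Add(1, J)), -5) = Add(-5, Mul(J, Add(1, J))))
Add(45, Mul(Function('g')(3), 37)) = Add(45, Mul(Add(-5, Mul(3, Add(1, 3))), 37)) = Add(45, Mul(Add(-5, Mul(3, 4)), 37)) = Add(45, Mul(Add(-5, 12), 37)) = Add(45, Mul(7, 37)) = Add(45, 259) = 304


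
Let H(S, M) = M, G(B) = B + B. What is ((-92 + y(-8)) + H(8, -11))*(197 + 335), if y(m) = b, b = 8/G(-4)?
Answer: -55328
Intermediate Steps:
G(B) = 2*B
b = -1 (b = 8/((2*(-4))) = 8/(-8) = 8*(-⅛) = -1)
y(m) = -1
((-92 + y(-8)) + H(8, -11))*(197 + 335) = ((-92 - 1) - 11)*(197 + 335) = (-93 - 11)*532 = -104*532 = -55328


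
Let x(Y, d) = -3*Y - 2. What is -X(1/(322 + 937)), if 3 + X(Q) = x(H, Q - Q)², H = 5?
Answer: -286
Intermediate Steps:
x(Y, d) = -2 - 3*Y
X(Q) = 286 (X(Q) = -3 + (-2 - 3*5)² = -3 + (-2 - 15)² = -3 + (-17)² = -3 + 289 = 286)
-X(1/(322 + 937)) = -1*286 = -286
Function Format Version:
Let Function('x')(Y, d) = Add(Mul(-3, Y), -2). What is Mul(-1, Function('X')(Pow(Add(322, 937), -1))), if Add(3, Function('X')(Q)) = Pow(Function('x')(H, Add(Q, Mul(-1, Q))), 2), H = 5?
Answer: -286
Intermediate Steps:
Function('x')(Y, d) = Add(-2, Mul(-3, Y))
Function('X')(Q) = 286 (Function('X')(Q) = Add(-3, Pow(Add(-2, Mul(-3, 5)), 2)) = Add(-3, Pow(Add(-2, -15), 2)) = Add(-3, Pow(-17, 2)) = Add(-3, 289) = 286)
Mul(-1, Function('X')(Pow(Add(322, 937), -1))) = Mul(-1, 286) = -286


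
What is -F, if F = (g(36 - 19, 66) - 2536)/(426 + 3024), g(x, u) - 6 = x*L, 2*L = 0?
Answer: 11/15 ≈ 0.73333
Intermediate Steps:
L = 0 (L = (½)*0 = 0)
g(x, u) = 6 (g(x, u) = 6 + x*0 = 6 + 0 = 6)
F = -11/15 (F = (6 - 2536)/(426 + 3024) = -2530/3450 = -2530*1/3450 = -11/15 ≈ -0.73333)
-F = -1*(-11/15) = 11/15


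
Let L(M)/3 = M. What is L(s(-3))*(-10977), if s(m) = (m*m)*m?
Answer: 889137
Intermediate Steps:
s(m) = m³ (s(m) = m²*m = m³)
L(M) = 3*M
L(s(-3))*(-10977) = (3*(-3)³)*(-10977) = (3*(-27))*(-10977) = -81*(-10977) = 889137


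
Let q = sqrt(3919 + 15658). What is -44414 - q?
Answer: -44414 - sqrt(19577) ≈ -44554.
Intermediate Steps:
q = sqrt(19577) ≈ 139.92
-44414 - q = -44414 - sqrt(19577)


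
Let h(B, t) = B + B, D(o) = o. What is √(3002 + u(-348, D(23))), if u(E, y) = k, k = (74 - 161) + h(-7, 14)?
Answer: √2901 ≈ 53.861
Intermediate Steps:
h(B, t) = 2*B
k = -101 (k = (74 - 161) + 2*(-7) = -87 - 14 = -101)
u(E, y) = -101
√(3002 + u(-348, D(23))) = √(3002 - 101) = √2901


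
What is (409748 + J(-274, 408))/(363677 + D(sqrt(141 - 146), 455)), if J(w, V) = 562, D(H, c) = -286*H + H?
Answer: 74610154935/66130683227 + 58469175*I*sqrt(5)/66130683227 ≈ 1.1282 + 0.001977*I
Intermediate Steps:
D(H, c) = -285*H
(409748 + J(-274, 408))/(363677 + D(sqrt(141 - 146), 455)) = (409748 + 562)/(363677 - 285*sqrt(141 - 146)) = 410310/(363677 - 285*I*sqrt(5))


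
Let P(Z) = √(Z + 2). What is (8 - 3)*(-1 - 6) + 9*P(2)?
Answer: -17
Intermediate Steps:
P(Z) = √(2 + Z)
(8 - 3)*(-1 - 6) + 9*P(2) = (8 - 3)*(-1 - 6) + 9*√(2 + 2) = 5*(-7) + 9*√4 = -35 + 9*2 = -35 + 18 = -17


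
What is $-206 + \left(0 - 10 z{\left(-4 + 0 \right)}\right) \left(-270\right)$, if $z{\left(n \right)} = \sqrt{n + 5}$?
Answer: $2494$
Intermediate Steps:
$z{\left(n \right)} = \sqrt{5 + n}$
$-206 + \left(0 - 10 z{\left(-4 + 0 \right)}\right) \left(-270\right) = -206 + \left(0 - 10 \sqrt{5 + \left(-4 + 0\right)}\right) \left(-270\right) = -206 + \left(0 - 10 \sqrt{5 - 4}\right) \left(-270\right) = -206 + \left(0 - 10 \sqrt{1}\right) \left(-270\right) = -206 + \left(0 - 10\right) \left(-270\right) = -206 - -2700 = -206 + 2700 = 2494$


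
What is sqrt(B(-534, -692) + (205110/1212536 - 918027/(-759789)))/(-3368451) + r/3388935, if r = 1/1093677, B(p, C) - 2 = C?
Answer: 1/3706400263995 - I*sqrt(50108226571650339967303)/28733869959721238 ≈ 2.698e-13 - 7.7904e-6*I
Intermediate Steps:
B(p, C) = 2 + C
r = 1/1093677 ≈ 9.1435e-7
sqrt(B(-534, -692) + (205110/1212536 - 918027/(-759789)))/(-3368451) + r/3388935 = sqrt((2 - 692) + (205110/1212536 - 918027/(-759789)))/(-3368451) + (1/1093677)/3388935 = sqrt(-690 + (205110*(1/1212536) - 918027*(-1/759789)))*(-1/3368451) + (1/1093677)*(1/3388935) = sqrt(-690 + (102555/606268 + 102003/84421))*(-1/3368451) + 1/3706400263995 = sqrt(-690 + 70498950459/51181750828)*(-1/3368451) + 1/3706400263995 = sqrt(-35244909120861/51181750828)*(-1/3368451) + 1/3706400263995 = (3*I*sqrt(50108226571650339967303)/25590875414)*(-1/3368451) + 1/3706400263995 = -I*sqrt(50108226571650339967303)/28733869959721238 + 1/3706400263995 = 1/3706400263995 - I*sqrt(50108226571650339967303)/28733869959721238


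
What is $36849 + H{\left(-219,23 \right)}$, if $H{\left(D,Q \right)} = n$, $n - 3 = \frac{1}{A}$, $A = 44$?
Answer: $\frac{1621489}{44} \approx 36852.0$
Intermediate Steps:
$n = \frac{133}{44}$ ($n = 3 + \frac{1}{44} = \frac{133}{44} \approx 3.0227$)
$H{\left(D,Q \right)} = \frac{133}{44}$
$36849 + H{\left(-219,23 \right)} = 36849 + \frac{133}{44} = \frac{1621489}{44}$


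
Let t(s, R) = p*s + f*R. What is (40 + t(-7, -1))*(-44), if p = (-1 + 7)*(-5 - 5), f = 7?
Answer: -19932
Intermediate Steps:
p = -60 (p = 6*(-10) = -60)
t(s, R) = -60*s + 7*R
(40 + t(-7, -1))*(-44) = (40 + (-60*(-7) + 7*(-1)))*(-44) = (40 + (420 - 7))*(-44) = (40 + 413)*(-44) = 453*(-44) = -19932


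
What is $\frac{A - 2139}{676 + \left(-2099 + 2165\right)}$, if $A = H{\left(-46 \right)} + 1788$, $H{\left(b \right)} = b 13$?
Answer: $- \frac{949}{742} \approx -1.279$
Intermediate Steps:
$H{\left(b \right)} = 13 b$
$A = 1190$ ($A = 13 \left(-46\right) + 1788 = -598 + 1788 = 1190$)
$\frac{A - 2139}{676 + \left(-2099 + 2165\right)} = \frac{1190 - 2139}{676 + \left(-2099 + 2165\right)} = - \frac{949}{676 + 66} = - \frac{949}{742}$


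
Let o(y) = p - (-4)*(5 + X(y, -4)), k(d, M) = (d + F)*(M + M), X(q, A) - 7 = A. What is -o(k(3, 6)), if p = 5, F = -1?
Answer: -37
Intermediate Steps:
X(q, A) = 7 + A
k(d, M) = 2*M*(-1 + d) (k(d, M) = (d - 1)*(M + M) = (-1 + d)*(2*M) = 2*M*(-1 + d))
o(y) = 37 (o(y) = 5 - (-4)*(5 + (7 - 4)) = 5 - (-4)*(5 + 3) = 5 - (-4)*8 = 5 - 1*(-32) = 5 + 32 = 37)
-o(k(3, 6)) = -1*37 = -37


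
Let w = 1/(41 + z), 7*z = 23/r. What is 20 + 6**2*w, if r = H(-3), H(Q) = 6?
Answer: 36412/1745 ≈ 20.866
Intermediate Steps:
r = 6
z = 23/42 (z = (23/6)/7 = (23*(1/6))/7 = (1/7)*(23/6) = 23/42 ≈ 0.54762)
w = 42/1745 (w = 1/(41 + 23/42) = 1/(1745/42) = 42/1745 ≈ 0.024069)
20 + 6**2*w = 20 + 6**2*(42/1745) = 20 + 36*(42/1745) = 20 + 1512/1745 = 36412/1745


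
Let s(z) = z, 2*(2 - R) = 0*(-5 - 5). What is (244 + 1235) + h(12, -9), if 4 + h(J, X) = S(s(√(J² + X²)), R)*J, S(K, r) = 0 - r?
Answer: 1451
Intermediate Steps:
R = 2 (R = 2 - 0*(-5 - 5) = 2 - 0*(-10) = 2 - ½*0 = 2 + 0 = 2)
S(K, r) = -r
h(J, X) = -4 - 2*J (h(J, X) = -4 + (-1*2)*J = -4 - 2*J)
(244 + 1235) + h(12, -9) = (244 + 1235) + (-4 - 2*12) = 1479 + (-4 - 24) = 1479 - 28 = 1451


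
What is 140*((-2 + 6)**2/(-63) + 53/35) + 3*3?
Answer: 1669/9 ≈ 185.44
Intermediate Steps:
140*((-2 + 6)**2/(-63) + 53/35) + 3*3 = 140*(4**2*(-1/63) + 53*(1/35)) + 9 = 140*(16*(-1/63) + 53/35) + 9 = 140*(-16/63 + 53/35) + 9 = 140*(397/315) + 9 = 1588/9 + 9 = 1669/9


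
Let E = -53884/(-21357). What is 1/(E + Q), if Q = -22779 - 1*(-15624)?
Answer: -21357/152755451 ≈ -0.00013981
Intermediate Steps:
E = 53884/21357 (E = -53884*(-1/21357) = 53884/21357 ≈ 2.5230)
Q = -7155 (Q = -22779 + 15624 = -7155)
1/(E + Q) = 1/(53884/21357 - 7155) = 1/(-152755451/21357) = -21357/152755451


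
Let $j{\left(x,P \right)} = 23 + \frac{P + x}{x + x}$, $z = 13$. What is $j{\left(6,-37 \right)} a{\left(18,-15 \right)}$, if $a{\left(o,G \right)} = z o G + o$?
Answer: $-71295$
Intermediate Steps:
$j{\left(x,P \right)} = 23 + \frac{P + x}{2 x}$
$a{\left(o,G \right)} = o + 13 G o$ ($a{\left(o,G \right)} = 13 o G + o = 13 G o + o = o + 13 G o$)
$j{\left(6,-37 \right)} a{\left(18,-15 \right)} = \frac{-37 + 47 \cdot 6}{2 \cdot 6} \cdot 18 \left(1 + 13 \left(-15\right)\right) = \frac{1}{2} \cdot \frac{1}{6} \left(-37 + 282\right) 18 \left(1 - 195\right) = \frac{1}{2} \cdot \frac{1}{6} \cdot 245 \cdot 18 \left(-194\right) = \frac{245}{12} \left(-3492\right) = -71295$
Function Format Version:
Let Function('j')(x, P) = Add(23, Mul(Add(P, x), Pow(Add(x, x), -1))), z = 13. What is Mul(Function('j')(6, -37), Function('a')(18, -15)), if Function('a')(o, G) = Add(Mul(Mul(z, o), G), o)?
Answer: -71295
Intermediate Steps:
Function('j')(x, P) = Add(23, Mul(Rational(1, 2), Pow(x, -1), Add(P, x))) (Function('j')(x, P) = Add(23, Mul(Add(P, x), Pow(Mul(2, x), -1))) = Add(23, Mul(Add(P, x), Mul(Rational(1, 2), Pow(x, -1)))) = Add(23, Mul(Rational(1, 2), Pow(x, -1), Add(P, x))))
Function('a')(o, G) = Add(o, Mul(13, G, o)) (Function('a')(o, G) = Add(Mul(Mul(13, o), G), o) = Add(Mul(13, G, o), o) = Add(o, Mul(13, G, o)))
Mul(Function('j')(6, -37), Function('a')(18, -15)) = Mul(Mul(Rational(1, 2), Pow(6, -1), Add(-37, Mul(47, 6))), Mul(18, Add(1, Mul(13, -15)))) = Mul(Mul(Rational(1, 2), Rational(1, 6), Add(-37, 282)), Mul(18, Add(1, -195))) = Mul(Mul(Rational(1, 2), Rational(1, 6), 245), Mul(18, -194)) = Mul(Rational(245, 12), -3492) = -71295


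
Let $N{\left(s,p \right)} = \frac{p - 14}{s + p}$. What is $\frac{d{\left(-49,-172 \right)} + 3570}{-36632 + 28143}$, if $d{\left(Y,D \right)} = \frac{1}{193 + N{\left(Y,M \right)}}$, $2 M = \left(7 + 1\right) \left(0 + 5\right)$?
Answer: $- \frac{19959899}{47461999} \approx -0.42054$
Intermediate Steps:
$M = 20$ ($M = \frac{\left(7 + 1\right) \left(0 + 5\right)}{2} = \frac{8 \cdot 5}{2} = \frac{1}{2} \cdot 40 = 20$)
$N{\left(s,p \right)} = \frac{-14 + p}{p + s}$
$d{\left(Y,D \right)} = \frac{1}{193 + \frac{6}{20 + Y}}$ ($d{\left(Y,D \right)} = \frac{1}{193 + \frac{-14 + 20}{20 + Y}} = \frac{1}{193 + \frac{1}{20 + Y} 6} = \frac{1}{193 + \frac{6}{20 + Y}}$)
$\frac{d{\left(-49,-172 \right)} + 3570}{-36632 + 28143} = \frac{\frac{20 - 49}{3866 + 193 \left(-49\right)} + 3570}{-36632 + 28143} = \frac{\frac{1}{3866 - 9457} \left(-29\right) + 3570}{-8489} = \left(\frac{1}{-5591} \left(-29\right) + 3570\right) \left(- \frac{1}{8489}\right) = \left(\left(- \frac{1}{5591}\right) \left(-29\right) + 3570\right) \left(- \frac{1}{8489}\right) = \left(\frac{29}{5591} + 3570\right) \left(- \frac{1}{8489}\right) = \frac{19959899}{5591} \left(- \frac{1}{8489}\right) = - \frac{19959899}{47461999}$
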